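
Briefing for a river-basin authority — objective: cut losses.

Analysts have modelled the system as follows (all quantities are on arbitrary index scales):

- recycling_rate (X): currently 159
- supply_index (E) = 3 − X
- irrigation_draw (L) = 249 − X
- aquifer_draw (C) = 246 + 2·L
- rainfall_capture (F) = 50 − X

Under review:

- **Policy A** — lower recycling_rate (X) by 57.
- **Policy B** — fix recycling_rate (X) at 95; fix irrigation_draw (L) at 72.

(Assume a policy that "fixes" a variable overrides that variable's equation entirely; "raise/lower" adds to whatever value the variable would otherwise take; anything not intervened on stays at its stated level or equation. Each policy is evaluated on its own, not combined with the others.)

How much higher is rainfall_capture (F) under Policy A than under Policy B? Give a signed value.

Policy A (X − 57):
  X = 159 − 57 = 102
  F = 50 − 102 = -52
Policy B (X := 95, L := 72):
  X = 95
  F = 50 − 95 = -45
F: -52 − (-45) = -7

-7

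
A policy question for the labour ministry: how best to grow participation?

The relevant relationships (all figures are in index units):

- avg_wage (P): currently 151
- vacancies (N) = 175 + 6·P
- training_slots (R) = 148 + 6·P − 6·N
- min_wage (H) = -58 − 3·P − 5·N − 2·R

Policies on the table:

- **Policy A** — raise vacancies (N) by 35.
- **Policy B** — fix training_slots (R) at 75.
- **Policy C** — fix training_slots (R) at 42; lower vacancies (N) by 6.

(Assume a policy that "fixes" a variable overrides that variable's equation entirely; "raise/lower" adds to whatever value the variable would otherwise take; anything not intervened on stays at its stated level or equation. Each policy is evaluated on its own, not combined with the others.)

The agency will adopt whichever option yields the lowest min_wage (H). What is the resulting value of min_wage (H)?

-6066

Policy A (N + 35):
  P = 151
  N = 175 + 6·151 (+35 from intervention) = 1116
  R = 148 + 6·151 − 6·1116 = -5642
  H = -58 − 3·151 − 5·1116 − 2·(-5642) = 5193
Policy B (R := 75):
  P = 151
  N = 175 + 6·151 = 1081
  R = 75
  H = -58 − 3·151 − 5·1081 − 2·75 = -6066
Policy C (R := 42, N − 6):
  P = 151
  N = 175 + 6·151 (−6 from intervention) = 1075
  R = 42
  H = -58 − 3·151 − 5·1075 − 2·42 = -5970
Comparing — Policy A: H=5193, Policy B: H=-6066, Policy C: H=-5970. Lowest is -6066 (Policy B).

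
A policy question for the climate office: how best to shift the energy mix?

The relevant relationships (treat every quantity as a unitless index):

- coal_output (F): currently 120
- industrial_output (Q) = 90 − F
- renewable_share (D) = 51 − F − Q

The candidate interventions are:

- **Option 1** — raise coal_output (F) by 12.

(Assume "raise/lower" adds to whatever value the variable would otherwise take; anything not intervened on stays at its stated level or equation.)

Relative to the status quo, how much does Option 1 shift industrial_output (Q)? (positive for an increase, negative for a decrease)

-12

Baseline:
  F = 120
  Q = 90 − 120 = -30
Option 1 (F + 12):
  F = 120 + 12 = 132
  Q = 90 − 132 = -42
Change in Q: -42 − (-30) = -12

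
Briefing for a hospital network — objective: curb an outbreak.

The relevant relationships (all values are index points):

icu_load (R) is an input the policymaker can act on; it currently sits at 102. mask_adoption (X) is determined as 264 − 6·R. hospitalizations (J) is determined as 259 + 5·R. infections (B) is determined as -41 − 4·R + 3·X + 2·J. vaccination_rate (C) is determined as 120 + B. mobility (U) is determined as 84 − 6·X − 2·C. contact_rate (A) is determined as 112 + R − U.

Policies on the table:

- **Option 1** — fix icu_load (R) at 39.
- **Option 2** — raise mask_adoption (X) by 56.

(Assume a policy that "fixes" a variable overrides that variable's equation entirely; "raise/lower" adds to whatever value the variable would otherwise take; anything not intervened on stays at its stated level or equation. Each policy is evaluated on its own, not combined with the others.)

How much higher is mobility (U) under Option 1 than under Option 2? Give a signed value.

-3108

Option 1 (R := 39):
  R = 39
  X = 264 − 6·39 = 30
  J = 259 + 5·39 = 454
  B = -41 − 4·39 + 3·30 + 2·454 = 801
  C = 120 + 801 = 921
  U = 84 − 6·30 − 2·921 = -1938
Option 2 (X + 56):
  R = 102
  X = 264 − 6·102 (+56 from intervention) = -292
  J = 259 + 5·102 = 769
  B = -41 − 4·102 + 3·(-292) + 2·769 = 213
  C = 120 + 213 = 333
  U = 84 − 6·(-292) − 2·333 = 1170
U: -1938 − 1170 = -3108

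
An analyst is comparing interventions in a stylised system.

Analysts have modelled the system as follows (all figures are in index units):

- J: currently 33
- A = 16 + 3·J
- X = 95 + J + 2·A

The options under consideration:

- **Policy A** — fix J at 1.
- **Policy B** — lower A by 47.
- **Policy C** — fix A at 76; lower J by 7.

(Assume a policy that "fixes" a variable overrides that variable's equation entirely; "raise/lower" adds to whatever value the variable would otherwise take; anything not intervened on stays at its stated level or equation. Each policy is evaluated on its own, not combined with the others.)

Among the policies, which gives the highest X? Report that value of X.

273

Policy A (J := 1):
  J = 1
  A = 16 + 3·1 = 19
  X = 95 + 1 + 2·19 = 134
Policy B (A − 47):
  J = 33
  A = 16 + 3·33 (−47 from intervention) = 68
  X = 95 + 33 + 2·68 = 264
Policy C (A := 76, J − 7):
  J = 33 − 7 = 26
  A = 76
  X = 95 + 26 + 2·76 = 273
Comparing — Policy A: X=134, Policy B: X=264, Policy C: X=273. Highest is 273 (Policy C).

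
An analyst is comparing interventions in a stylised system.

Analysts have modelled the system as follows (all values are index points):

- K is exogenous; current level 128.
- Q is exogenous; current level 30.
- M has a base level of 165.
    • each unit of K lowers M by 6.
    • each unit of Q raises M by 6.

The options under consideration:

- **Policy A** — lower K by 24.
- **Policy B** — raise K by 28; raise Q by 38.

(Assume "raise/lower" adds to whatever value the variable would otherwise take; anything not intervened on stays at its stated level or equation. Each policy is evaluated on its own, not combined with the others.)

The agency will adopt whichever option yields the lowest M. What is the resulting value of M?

Policy A (K − 24):
  K = 128 − 24 = 104
  Q = 30
  M = 165 − 6·104 + 6·30 = -279
Policy B (K + 28, Q + 38):
  K = 128 + 28 = 156
  Q = 30 + 38 = 68
  M = 165 − 6·156 + 6·68 = -363
Comparing — Policy A: M=-279, Policy B: M=-363. Lowest is -363 (Policy B).

-363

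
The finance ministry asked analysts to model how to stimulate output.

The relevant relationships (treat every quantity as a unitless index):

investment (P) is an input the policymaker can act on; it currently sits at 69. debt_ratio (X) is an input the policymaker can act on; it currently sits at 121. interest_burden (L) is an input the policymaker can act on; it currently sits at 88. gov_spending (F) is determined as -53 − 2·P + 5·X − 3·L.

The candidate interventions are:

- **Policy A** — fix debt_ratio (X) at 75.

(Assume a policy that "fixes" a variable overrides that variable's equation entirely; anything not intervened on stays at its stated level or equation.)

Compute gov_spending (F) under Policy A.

Policy A (X := 75):
  P = 69
  X = 75
  L = 88
  F = -53 − 2·69 + 5·75 − 3·88 = -80

-80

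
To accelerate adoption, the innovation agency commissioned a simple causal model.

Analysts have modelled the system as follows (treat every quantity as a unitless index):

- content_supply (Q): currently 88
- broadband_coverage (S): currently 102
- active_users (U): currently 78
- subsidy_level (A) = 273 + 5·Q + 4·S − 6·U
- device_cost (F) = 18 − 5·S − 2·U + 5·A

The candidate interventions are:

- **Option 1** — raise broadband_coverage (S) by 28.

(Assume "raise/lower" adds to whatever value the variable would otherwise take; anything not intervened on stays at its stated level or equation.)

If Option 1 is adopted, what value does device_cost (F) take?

Option 1 (S + 28):
  Q = 88
  S = 102 + 28 = 130
  U = 78
  A = 273 + 5·88 + 4·130 − 6·78 = 765
  F = 18 − 5·130 − 2·78 + 5·765 = 3037

3037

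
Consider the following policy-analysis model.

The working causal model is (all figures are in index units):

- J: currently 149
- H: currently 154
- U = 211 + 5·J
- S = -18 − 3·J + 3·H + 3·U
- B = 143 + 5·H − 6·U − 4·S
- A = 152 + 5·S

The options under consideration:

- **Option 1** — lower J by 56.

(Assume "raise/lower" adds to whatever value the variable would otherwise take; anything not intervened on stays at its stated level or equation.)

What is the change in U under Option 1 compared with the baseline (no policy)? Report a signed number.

-280

Baseline:
  J = 149
  U = 211 + 5·149 = 956
Option 1 (J − 56):
  J = 149 − 56 = 93
  U = 211 + 5·93 = 676
Change in U: 676 − 956 = -280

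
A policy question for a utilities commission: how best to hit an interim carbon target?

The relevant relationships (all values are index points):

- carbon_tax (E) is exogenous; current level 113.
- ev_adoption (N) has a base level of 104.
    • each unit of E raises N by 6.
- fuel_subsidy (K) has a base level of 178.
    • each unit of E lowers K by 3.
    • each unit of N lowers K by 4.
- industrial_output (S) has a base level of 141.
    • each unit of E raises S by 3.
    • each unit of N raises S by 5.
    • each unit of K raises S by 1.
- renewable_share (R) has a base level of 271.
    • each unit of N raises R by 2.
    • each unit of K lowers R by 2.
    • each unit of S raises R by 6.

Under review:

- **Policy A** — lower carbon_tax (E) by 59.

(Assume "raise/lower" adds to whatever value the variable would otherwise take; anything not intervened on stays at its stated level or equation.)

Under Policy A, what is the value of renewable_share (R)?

Policy A (E − 59):
  E = 113 − 59 = 54
  N = 104 + 6·54 = 428
  K = 178 − 3·54 − 4·428 = -1696
  S = 141 + 3·54 + 5·428 + (-1696) = 747
  R = 271 + 2·428 − 2·(-1696) + 6·747 = 9001

9001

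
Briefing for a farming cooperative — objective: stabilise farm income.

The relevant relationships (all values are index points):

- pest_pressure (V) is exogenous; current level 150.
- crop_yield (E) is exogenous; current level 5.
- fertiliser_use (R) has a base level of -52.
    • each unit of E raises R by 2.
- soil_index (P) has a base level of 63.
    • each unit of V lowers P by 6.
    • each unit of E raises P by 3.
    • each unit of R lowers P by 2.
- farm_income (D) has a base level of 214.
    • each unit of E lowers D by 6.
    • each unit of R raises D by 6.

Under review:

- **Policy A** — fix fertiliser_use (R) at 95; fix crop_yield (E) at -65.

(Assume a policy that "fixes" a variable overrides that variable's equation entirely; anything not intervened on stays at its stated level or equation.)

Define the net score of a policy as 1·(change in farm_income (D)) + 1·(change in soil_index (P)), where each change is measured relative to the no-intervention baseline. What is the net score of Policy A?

758

Baseline:
  V = 150
  E = 5
  R = -52 + 2·5 = -42
  P = 63 − 6·150 + 3·5 − 2·(-42) = -738
  D = 214 − 6·5 + 6·(-42) = -68
Policy A (R := 95, E := -65):
  V = 150
  E = -65
  R = 95
  P = 63 − 6·150 + 3·(-65) − 2·95 = -1222
  D = 214 − 6·(-65) + 6·95 = 1174
ΔD = 1174 − (-68) = 1242; ΔP = -1222 − (-738) = -484
Score = 1·1242 + 1·(-484) = 758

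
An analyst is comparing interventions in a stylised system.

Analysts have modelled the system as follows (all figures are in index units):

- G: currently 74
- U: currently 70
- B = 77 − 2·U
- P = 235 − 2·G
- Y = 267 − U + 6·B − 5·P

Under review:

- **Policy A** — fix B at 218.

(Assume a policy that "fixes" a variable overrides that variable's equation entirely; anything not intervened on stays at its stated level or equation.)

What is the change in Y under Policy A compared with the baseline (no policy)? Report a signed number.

Baseline:
  G = 74
  U = 70
  B = 77 − 2·70 = -63
  P = 235 − 2·74 = 87
  Y = 267 − 70 + 6·(-63) − 5·87 = -616
Policy A (B := 218):
  G = 74
  U = 70
  B = 218
  P = 235 − 2·74 = 87
  Y = 267 − 70 + 6·218 − 5·87 = 1070
Change in Y: 1070 − (-616) = 1686

1686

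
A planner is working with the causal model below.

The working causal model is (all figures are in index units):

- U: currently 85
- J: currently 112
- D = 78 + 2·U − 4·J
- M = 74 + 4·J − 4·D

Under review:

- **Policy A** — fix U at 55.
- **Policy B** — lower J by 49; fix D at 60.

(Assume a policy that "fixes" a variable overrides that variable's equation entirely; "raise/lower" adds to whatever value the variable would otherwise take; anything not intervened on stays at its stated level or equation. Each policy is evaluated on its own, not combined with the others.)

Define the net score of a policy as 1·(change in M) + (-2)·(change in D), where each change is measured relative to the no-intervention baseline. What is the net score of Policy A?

360

Baseline:
  U = 85
  J = 112
  D = 78 + 2·85 − 4·112 = -200
  M = 74 + 4·112 − 4·(-200) = 1322
Policy A (U := 55):
  U = 55
  J = 112
  D = 78 + 2·55 − 4·112 = -260
  M = 74 + 4·112 − 4·(-260) = 1562
ΔM = 1562 − 1322 = 240; ΔD = -260 − (-200) = -60
Score = 1·240 + (-2)·(-60) = 360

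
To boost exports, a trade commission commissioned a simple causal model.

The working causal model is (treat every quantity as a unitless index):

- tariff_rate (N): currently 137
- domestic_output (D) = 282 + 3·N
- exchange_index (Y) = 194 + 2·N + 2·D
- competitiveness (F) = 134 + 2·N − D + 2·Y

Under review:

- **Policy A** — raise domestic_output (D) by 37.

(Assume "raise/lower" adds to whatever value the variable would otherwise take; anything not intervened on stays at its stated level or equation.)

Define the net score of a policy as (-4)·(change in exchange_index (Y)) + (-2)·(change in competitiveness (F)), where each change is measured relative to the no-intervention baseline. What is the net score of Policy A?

-518

Baseline:
  N = 137
  D = 282 + 3·137 = 693
  Y = 194 + 2·137 + 2·693 = 1854
  F = 134 + 2·137 − 693 + 2·1854 = 3423
Policy A (D + 37):
  N = 137
  D = 282 + 3·137 (+37 from intervention) = 730
  Y = 194 + 2·137 + 2·730 = 1928
  F = 134 + 2·137 − 730 + 2·1928 = 3534
ΔY = 1928 − 1854 = 74; ΔF = 3534 − 3423 = 111
Score = (-4)·74 + (-2)·111 = -518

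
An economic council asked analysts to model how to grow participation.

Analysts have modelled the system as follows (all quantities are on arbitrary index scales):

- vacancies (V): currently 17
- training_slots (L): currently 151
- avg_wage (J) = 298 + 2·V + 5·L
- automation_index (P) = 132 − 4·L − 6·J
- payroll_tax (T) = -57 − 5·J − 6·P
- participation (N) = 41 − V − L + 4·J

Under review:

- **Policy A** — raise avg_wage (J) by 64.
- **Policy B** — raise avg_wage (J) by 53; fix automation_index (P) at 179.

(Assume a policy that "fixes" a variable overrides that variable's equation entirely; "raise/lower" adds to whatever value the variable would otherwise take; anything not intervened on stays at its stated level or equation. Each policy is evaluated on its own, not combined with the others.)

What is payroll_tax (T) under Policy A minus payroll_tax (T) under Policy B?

Policy A (J + 64):
  V = 17
  L = 151
  J = 298 + 2·17 + 5·151 (+64 from intervention) = 1151
  P = 132 − 4·151 − 6·1151 = -7378
  T = -57 − 5·1151 − 6·(-7378) = 38456
Policy B (J + 53, P := 179):
  V = 17
  L = 151
  J = 298 + 2·17 + 5·151 (+53 from intervention) = 1140
  P = 179
  T = -57 − 5·1140 − 6·179 = -6831
T: 38456 − (-6831) = 45287

45287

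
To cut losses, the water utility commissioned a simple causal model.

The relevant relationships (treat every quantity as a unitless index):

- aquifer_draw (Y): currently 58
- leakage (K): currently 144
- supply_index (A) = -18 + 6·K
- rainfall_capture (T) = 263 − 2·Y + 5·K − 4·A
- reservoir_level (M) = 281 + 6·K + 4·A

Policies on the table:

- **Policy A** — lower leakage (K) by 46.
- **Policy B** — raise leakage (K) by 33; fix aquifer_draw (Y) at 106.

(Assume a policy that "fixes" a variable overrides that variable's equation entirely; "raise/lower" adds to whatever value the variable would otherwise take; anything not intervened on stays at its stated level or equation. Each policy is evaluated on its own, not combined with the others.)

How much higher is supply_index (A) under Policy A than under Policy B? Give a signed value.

-474

Policy A (K − 46):
  K = 144 − 46 = 98
  A = -18 + 6·98 = 570
Policy B (K + 33, Y := 106):
  K = 144 + 33 = 177
  A = -18 + 6·177 = 1044
A: 570 − 1044 = -474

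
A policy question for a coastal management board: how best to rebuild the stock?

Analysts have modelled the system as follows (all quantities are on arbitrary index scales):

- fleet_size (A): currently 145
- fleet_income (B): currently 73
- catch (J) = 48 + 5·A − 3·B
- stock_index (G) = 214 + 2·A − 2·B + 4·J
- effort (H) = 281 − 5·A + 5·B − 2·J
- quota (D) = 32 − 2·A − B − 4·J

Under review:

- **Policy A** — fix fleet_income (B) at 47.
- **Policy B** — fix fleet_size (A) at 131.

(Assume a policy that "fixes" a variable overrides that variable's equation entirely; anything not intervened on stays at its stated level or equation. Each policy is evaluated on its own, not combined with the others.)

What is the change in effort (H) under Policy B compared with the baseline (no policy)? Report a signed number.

Baseline:
  A = 145
  B = 73
  J = 48 + 5·145 − 3·73 = 554
  H = 281 − 5·145 + 5·73 − 2·554 = -1187
Policy B (A := 131):
  A = 131
  B = 73
  J = 48 + 5·131 − 3·73 = 484
  H = 281 − 5·131 + 5·73 − 2·484 = -977
Change in H: -977 − (-1187) = 210

210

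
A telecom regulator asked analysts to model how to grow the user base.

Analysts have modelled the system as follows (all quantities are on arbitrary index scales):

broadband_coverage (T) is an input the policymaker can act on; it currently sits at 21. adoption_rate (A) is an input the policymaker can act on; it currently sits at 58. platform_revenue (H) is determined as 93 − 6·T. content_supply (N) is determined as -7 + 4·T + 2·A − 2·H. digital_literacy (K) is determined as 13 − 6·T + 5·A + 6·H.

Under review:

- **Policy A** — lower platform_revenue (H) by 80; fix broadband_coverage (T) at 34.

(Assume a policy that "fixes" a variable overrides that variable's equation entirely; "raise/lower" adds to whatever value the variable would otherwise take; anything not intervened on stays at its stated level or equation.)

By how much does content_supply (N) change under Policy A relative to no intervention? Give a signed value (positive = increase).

368

Baseline:
  T = 21
  A = 58
  H = 93 − 6·21 = -33
  N = -7 + 4·21 + 2·58 − 2·(-33) = 259
Policy A (H − 80, T := 34):
  T = 34
  A = 58
  H = 93 − 6·34 (−80 from intervention) = -191
  N = -7 + 4·34 + 2·58 − 2·(-191) = 627
Change in N: 627 − 259 = 368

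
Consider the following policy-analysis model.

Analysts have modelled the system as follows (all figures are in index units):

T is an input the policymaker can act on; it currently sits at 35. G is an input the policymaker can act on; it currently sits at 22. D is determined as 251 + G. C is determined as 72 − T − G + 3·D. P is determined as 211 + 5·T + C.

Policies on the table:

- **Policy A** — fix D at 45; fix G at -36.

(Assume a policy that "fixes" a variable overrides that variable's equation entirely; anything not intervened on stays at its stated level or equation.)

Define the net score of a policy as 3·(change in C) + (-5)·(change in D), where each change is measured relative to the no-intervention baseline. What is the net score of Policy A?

Baseline:
  T = 35
  G = 22
  D = 251 + 22 = 273
  C = 72 − 35 − 22 + 3·273 = 834
Policy A (D := 45, G := -36):
  T = 35
  G = -36
  D = 45
  C = 72 − 35 − (-36) + 3·45 = 208
ΔC = 208 − 834 = -626; ΔD = 45 − 273 = -228
Score = 3·(-626) + (-5)·(-228) = -738

-738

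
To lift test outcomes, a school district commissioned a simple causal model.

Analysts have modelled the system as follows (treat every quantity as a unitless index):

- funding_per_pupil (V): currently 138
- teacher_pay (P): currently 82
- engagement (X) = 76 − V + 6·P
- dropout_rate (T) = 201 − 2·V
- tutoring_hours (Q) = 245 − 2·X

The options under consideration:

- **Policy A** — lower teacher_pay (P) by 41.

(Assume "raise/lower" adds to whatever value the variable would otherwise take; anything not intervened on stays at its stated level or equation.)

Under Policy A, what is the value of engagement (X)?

Policy A (P − 41):
  V = 138
  P = 82 − 41 = 41
  X = 76 − 138 + 6·41 = 184

184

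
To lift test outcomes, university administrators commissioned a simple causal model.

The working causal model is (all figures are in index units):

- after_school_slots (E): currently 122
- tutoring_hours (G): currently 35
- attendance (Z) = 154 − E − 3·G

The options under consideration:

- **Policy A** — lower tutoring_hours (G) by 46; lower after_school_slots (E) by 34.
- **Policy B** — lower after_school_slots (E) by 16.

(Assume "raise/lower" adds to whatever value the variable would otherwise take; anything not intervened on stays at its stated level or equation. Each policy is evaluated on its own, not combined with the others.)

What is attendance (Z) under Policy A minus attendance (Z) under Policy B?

156

Policy A (G − 46, E − 34):
  E = 122 − 34 = 88
  G = 35 − 46 = -11
  Z = 154 − 88 − 3·(-11) = 99
Policy B (E − 16):
  E = 122 − 16 = 106
  G = 35
  Z = 154 − 106 − 3·35 = -57
Z: 99 − (-57) = 156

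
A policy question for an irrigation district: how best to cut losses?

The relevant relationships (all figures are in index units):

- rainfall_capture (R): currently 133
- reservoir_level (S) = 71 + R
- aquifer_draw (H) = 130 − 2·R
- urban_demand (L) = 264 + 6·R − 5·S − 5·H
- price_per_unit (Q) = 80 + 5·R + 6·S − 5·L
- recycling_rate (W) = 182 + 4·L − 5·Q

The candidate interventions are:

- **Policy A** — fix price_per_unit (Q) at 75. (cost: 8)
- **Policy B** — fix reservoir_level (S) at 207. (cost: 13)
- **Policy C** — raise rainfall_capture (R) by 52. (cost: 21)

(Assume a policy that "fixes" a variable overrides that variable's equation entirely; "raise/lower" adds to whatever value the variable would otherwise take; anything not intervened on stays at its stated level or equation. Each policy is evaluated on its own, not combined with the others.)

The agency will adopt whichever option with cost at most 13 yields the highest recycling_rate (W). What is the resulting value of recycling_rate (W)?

10750

Policy A (Q := 75):
  R = 133
  S = 71 + 133 = 204
  H = 130 − 2·133 = -136
  L = 264 + 6·133 − 5·204 − 5·(-136) = 722
  Q = 75
  W = 182 + 4·722 − 5·75 = 2695
Policy B (S := 207):
  R = 133
  S = 207
  H = 130 − 2·133 = -136
  L = 264 + 6·133 − 5·207 − 5·(-136) = 707
  Q = 80 + 5·133 + 6·207 − 5·707 = -1548
  W = 182 + 4·707 − 5·(-1548) = 10750
Comparing — Policy A: W=2695, Policy B: W=10750. Highest is 10750 (Policy B).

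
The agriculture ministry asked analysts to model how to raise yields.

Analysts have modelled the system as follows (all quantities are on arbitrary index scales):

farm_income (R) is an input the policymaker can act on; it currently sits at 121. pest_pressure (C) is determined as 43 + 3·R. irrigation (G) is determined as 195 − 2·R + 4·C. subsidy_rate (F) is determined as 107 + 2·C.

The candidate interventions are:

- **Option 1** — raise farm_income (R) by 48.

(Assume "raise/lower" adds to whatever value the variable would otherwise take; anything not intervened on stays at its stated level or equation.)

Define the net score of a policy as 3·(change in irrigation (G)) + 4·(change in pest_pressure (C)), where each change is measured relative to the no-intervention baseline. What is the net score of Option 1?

Baseline:
  R = 121
  C = 43 + 3·121 = 406
  G = 195 − 2·121 + 4·406 = 1577
Option 1 (R + 48):
  R = 121 + 48 = 169
  C = 43 + 3·169 = 550
  G = 195 − 2·169 + 4·550 = 2057
ΔG = 2057 − 1577 = 480; ΔC = 550 − 406 = 144
Score = 3·480 + 4·144 = 2016

2016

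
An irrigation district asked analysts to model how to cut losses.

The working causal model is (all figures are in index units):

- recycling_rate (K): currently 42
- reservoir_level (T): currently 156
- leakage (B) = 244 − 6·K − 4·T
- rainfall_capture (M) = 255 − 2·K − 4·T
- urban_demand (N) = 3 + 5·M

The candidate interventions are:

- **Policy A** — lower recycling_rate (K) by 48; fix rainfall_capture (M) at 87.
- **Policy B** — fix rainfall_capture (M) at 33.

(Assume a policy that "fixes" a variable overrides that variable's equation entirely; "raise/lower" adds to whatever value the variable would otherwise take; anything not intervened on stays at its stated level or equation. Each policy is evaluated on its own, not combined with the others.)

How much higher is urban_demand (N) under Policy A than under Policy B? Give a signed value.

Policy A (K − 48, M := 87):
  K = 42 − 48 = -6
  T = 156
  M = 87
  N = 3 + 5·87 = 438
Policy B (M := 33):
  K = 42
  T = 156
  M = 33
  N = 3 + 5·33 = 168
N: 438 − 168 = 270

270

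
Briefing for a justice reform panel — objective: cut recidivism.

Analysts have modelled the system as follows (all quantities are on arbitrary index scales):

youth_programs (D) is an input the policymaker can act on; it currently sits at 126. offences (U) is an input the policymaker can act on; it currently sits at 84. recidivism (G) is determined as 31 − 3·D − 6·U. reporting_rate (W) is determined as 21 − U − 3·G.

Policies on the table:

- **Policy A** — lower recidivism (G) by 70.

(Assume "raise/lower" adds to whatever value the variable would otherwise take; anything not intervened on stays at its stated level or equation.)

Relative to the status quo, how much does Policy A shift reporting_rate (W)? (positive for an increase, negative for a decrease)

210

Baseline:
  D = 126
  U = 84
  G = 31 − 3·126 − 6·84 = -851
  W = 21 − 84 − 3·(-851) = 2490
Policy A (G − 70):
  D = 126
  U = 84
  G = 31 − 3·126 − 6·84 (−70 from intervention) = -921
  W = 21 − 84 − 3·(-921) = 2700
Change in W: 2700 − 2490 = 210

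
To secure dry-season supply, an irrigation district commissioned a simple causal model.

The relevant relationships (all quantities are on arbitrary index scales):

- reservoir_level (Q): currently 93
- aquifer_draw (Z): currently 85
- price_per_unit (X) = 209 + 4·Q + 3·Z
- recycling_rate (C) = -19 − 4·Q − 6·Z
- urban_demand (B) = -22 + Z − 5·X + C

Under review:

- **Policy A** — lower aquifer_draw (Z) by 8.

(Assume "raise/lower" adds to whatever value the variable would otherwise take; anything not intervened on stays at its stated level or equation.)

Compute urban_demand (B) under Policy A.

-4858

Policy A (Z − 8):
  Q = 93
  Z = 85 − 8 = 77
  X = 209 + 4·93 + 3·77 = 812
  C = -19 − 4·93 − 6·77 = -853
  B = -22 + 77 − 5·812 + (-853) = -4858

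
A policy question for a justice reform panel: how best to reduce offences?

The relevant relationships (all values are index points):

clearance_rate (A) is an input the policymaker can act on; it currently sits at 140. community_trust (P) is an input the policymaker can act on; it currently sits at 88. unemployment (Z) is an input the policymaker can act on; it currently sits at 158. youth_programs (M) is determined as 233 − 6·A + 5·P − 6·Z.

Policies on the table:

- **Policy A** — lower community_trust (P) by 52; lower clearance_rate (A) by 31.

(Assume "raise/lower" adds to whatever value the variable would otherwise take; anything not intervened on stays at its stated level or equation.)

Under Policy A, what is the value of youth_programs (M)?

-1189

Policy A (P − 52, A − 31):
  A = 140 − 31 = 109
  P = 88 − 52 = 36
  Z = 158
  M = 233 − 6·109 + 5·36 − 6·158 = -1189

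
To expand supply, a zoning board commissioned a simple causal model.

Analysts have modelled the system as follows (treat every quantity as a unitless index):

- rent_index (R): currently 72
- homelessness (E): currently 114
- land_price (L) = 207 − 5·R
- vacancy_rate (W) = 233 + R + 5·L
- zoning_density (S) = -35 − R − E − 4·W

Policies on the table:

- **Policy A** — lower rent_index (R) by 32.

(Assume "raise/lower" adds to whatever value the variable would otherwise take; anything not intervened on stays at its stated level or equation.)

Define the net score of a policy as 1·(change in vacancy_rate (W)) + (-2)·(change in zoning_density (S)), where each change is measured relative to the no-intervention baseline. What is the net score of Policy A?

6848

Baseline:
  R = 72
  E = 114
  L = 207 − 5·72 = -153
  W = 233 + 72 + 5·(-153) = -460
  S = -35 − 72 − 114 − 4·(-460) = 1619
Policy A (R − 32):
  R = 72 − 32 = 40
  E = 114
  L = 207 − 5·40 = 7
  W = 233 + 40 + 5·7 = 308
  S = -35 − 40 − 114 − 4·308 = -1421
ΔW = 308 − (-460) = 768; ΔS = -1421 − 1619 = -3040
Score = 1·768 + (-2)·(-3040) = 6848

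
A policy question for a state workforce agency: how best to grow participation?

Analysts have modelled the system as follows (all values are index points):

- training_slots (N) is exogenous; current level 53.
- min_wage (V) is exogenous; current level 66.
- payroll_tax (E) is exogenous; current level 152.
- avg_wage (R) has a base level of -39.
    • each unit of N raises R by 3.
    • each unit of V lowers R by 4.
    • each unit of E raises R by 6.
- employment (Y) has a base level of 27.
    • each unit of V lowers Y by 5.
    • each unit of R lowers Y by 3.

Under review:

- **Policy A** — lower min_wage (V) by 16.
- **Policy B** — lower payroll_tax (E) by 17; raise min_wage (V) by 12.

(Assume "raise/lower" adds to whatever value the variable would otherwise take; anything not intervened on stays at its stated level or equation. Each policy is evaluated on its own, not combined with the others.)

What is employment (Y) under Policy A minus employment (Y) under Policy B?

Policy A (V − 16):
  N = 53
  V = 66 − 16 = 50
  E = 152
  R = -39 + 3·53 − 4·50 + 6·152 = 832
  Y = 27 − 5·50 − 3·832 = -2719
Policy B (E − 17, V + 12):
  N = 53
  V = 66 + 12 = 78
  E = 152 − 17 = 135
  R = -39 + 3·53 − 4·78 + 6·135 = 618
  Y = 27 − 5·78 − 3·618 = -2217
Y: -2719 − (-2217) = -502

-502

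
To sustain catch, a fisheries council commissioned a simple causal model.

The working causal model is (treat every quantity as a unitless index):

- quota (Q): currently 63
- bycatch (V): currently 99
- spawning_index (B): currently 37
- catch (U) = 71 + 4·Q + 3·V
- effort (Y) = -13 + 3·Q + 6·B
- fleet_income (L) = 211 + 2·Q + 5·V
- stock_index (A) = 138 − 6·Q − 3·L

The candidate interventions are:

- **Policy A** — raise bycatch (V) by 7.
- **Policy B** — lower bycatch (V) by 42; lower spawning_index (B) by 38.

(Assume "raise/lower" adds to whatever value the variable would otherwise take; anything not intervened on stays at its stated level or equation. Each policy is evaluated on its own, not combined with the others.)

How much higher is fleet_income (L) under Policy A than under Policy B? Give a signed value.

245

Policy A (V + 7):
  Q = 63
  V = 99 + 7 = 106
  L = 211 + 2·63 + 5·106 = 867
Policy B (V − 42, B − 38):
  Q = 63
  V = 99 − 42 = 57
  L = 211 + 2·63 + 5·57 = 622
L: 867 − 622 = 245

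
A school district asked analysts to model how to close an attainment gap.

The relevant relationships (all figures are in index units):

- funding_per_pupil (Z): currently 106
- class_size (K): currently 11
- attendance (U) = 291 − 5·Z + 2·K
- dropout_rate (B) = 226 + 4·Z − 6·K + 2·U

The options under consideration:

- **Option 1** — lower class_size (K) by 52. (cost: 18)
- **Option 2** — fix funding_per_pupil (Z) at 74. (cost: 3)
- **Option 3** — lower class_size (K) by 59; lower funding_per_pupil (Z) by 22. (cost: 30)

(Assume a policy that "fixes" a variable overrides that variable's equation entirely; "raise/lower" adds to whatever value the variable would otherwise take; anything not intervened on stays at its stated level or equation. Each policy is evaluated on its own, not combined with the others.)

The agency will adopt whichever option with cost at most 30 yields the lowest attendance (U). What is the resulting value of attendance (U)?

Option 1 (K − 52):
  Z = 106
  K = 11 − 52 = -41
  U = 291 − 5·106 + 2·(-41) = -321
Option 2 (Z := 74):
  Z = 74
  K = 11
  U = 291 − 5·74 + 2·11 = -57
Option 3 (K − 59, Z − 22):
  Z = 106 − 22 = 84
  K = 11 − 59 = -48
  U = 291 − 5·84 + 2·(-48) = -225
Comparing — Option 1: U=-321, Option 2: U=-57, Option 3: U=-225. Lowest is -321 (Option 1).

-321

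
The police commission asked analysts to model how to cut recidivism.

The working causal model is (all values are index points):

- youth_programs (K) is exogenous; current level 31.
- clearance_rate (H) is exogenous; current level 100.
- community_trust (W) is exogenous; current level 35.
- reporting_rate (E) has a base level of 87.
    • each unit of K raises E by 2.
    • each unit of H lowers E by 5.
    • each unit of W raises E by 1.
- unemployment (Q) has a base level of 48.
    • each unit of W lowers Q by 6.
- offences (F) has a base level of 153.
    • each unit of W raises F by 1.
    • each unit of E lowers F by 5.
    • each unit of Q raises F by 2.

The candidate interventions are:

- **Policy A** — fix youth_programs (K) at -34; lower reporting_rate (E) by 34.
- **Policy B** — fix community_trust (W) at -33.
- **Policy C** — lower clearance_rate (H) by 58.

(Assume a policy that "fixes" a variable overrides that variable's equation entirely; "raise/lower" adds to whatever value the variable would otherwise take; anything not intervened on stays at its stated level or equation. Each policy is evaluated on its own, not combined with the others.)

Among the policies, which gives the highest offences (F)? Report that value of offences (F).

Policy A (K := -34, E − 34):
  K = -34
  H = 100
  W = 35
  E = 87 + 2·(-34) − 5·100 + 35 (−34 from intervention) = -480
  Q = 48 − 6·35 = -162
  F = 153 + 35 − 5·(-480) + 2·(-162) = 2264
Policy B (W := -33):
  K = 31
  H = 100
  W = -33
  E = 87 + 2·31 − 5·100 + (-33) = -384
  Q = 48 − 6·(-33) = 246
  F = 153 + (-33) − 5·(-384) + 2·246 = 2532
Policy C (H − 58):
  K = 31
  H = 100 − 58 = 42
  W = 35
  E = 87 + 2·31 − 5·42 + 35 = -26
  Q = 48 − 6·35 = -162
  F = 153 + 35 − 5·(-26) + 2·(-162) = -6
Comparing — Policy A: F=2264, Policy B: F=2532, Policy C: F=-6. Highest is 2532 (Policy B).

2532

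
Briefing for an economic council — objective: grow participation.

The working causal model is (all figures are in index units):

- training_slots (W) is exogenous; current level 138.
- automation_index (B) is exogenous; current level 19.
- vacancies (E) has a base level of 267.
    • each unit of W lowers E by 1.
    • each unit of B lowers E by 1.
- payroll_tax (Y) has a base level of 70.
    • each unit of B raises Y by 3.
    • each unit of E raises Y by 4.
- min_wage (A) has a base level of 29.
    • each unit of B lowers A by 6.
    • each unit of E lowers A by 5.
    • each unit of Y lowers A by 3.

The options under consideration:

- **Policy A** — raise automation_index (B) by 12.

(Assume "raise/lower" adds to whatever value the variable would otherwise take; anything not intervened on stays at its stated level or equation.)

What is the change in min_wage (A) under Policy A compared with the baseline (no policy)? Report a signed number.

Baseline:
  W = 138
  B = 19
  E = 267 − 138 − 19 = 110
  Y = 70 + 3·19 + 4·110 = 567
  A = 29 − 6·19 − 5·110 − 3·567 = -2336
Policy A (B + 12):
  W = 138
  B = 19 + 12 = 31
  E = 267 − 138 − 31 = 98
  Y = 70 + 3·31 + 4·98 = 555
  A = 29 − 6·31 − 5·98 − 3·555 = -2312
Change in A: -2312 − (-2336) = 24

24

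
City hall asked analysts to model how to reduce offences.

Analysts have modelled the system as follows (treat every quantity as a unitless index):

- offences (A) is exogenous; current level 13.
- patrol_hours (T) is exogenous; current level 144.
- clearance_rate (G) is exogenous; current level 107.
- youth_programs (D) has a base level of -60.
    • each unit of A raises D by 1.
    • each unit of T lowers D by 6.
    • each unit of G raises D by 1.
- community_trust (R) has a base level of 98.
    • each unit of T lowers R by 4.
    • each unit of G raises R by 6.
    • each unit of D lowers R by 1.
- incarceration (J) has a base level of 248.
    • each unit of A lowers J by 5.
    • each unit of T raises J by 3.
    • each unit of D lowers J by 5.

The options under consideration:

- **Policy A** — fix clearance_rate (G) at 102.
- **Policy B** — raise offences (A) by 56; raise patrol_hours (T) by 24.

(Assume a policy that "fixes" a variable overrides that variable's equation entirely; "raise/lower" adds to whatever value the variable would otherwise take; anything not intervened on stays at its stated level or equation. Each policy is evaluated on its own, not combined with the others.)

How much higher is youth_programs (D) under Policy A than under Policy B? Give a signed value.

83

Policy A (G := 102):
  A = 13
  T = 144
  G = 102
  D = -60 + 13 − 6·144 + 102 = -809
Policy B (A + 56, T + 24):
  A = 13 + 56 = 69
  T = 144 + 24 = 168
  G = 107
  D = -60 + 69 − 6·168 + 107 = -892
D: -809 − (-892) = 83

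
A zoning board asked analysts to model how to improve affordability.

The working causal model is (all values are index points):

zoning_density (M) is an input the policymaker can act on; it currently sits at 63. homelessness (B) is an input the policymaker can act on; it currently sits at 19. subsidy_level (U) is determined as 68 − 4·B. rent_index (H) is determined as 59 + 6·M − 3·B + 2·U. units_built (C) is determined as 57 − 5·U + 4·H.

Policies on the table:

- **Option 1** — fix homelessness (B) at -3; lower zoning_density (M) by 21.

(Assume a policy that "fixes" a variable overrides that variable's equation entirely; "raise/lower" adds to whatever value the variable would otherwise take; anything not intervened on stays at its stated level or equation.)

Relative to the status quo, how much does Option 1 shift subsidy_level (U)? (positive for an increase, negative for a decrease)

88

Baseline:
  B = 19
  U = 68 − 4·19 = -8
Option 1 (B := -3, M − 21):
  B = -3
  U = 68 − 4·(-3) = 80
Change in U: 80 − (-8) = 88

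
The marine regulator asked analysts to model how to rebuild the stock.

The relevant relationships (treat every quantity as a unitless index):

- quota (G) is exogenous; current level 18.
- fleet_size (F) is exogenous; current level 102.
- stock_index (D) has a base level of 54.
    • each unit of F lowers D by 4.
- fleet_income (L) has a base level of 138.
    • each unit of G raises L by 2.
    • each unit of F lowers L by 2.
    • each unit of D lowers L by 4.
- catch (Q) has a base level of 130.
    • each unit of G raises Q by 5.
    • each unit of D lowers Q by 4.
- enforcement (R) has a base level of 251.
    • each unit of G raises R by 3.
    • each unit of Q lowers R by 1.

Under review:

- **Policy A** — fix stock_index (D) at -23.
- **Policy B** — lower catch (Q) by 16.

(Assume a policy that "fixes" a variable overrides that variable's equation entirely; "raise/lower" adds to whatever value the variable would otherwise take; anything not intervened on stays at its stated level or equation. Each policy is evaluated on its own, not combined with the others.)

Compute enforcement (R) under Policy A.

Policy A (D := -23):
  G = 18
  F = 102
  D = -23
  Q = 130 + 5·18 − 4·(-23) = 312
  R = 251 + 3·18 − 312 = -7

-7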